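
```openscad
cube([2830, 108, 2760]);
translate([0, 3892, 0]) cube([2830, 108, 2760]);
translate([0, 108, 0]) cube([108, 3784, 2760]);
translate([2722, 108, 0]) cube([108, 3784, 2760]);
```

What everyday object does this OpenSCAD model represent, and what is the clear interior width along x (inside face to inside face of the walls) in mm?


A house (or room) frame. The interior width is 2614 mm.

Four 2760 mm walls enclosing a rectangle with no floor or roof — a room or house frame. Outside width is 2830 mm and wall thickness is 108 mm, so the interior width is 2830 − 2 × 108 = 2614 mm.


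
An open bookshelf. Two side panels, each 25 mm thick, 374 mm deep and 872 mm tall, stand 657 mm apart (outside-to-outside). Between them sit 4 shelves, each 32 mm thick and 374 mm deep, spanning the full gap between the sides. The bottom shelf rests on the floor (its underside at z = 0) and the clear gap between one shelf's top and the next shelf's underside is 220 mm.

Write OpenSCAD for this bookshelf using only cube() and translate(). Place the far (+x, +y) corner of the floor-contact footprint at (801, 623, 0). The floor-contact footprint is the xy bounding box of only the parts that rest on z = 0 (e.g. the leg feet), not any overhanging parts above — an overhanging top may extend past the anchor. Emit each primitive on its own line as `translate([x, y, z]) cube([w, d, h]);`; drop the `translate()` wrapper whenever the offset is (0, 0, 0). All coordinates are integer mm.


translate([144, 249, 0]) cube([25, 374, 872]);
translate([776, 249, 0]) cube([25, 374, 872]);
translate([169, 249, 0]) cube([607, 374, 32]);
translate([169, 249, 252]) cube([607, 374, 32]);
translate([169, 249, 504]) cube([607, 374, 32]);
translate([169, 249, 756]) cube([607, 374, 32]);


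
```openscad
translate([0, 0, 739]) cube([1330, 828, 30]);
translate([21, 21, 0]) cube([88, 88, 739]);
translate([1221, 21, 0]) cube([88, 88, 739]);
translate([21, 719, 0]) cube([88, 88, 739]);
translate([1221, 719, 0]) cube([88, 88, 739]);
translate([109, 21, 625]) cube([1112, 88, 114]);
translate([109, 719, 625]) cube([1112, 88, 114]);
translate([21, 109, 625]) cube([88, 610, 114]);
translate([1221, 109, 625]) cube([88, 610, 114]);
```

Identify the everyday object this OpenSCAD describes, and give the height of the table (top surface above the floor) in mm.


A table. The table height is 769 mm.

A 1330×828×30 slab sits at z = 739 on four 88 mm square posts — a table. The top surface is at 739 + 30 = 769 mm.


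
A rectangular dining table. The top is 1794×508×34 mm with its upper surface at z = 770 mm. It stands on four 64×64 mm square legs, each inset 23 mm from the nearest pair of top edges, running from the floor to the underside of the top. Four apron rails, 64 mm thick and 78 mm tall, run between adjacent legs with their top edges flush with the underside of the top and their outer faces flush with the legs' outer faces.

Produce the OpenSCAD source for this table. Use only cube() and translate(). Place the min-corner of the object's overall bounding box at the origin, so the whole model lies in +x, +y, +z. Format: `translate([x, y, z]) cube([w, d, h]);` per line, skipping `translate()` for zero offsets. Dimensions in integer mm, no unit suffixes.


// leg_h = 770 - 34 = 736
// apron z = 736 - 78 = 658
translate([0, 0, 736]) cube([1794, 508, 34]);
translate([23, 23, 0]) cube([64, 64, 736]);
translate([1707, 23, 0]) cube([64, 64, 736]);
translate([23, 421, 0]) cube([64, 64, 736]);
translate([1707, 421, 0]) cube([64, 64, 736]);
translate([87, 23, 658]) cube([1620, 64, 78]);
translate([87, 421, 658]) cube([1620, 64, 78]);
translate([23, 87, 658]) cube([64, 334, 78]);
translate([1707, 87, 658]) cube([64, 334, 78]);


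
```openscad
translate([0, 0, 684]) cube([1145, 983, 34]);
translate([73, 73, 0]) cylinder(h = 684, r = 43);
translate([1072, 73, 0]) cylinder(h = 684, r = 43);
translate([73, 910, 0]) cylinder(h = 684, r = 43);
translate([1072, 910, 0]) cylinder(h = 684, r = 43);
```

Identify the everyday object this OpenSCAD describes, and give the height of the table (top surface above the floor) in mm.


A table. The table height is 718 mm.

A 1145×983×34 slab sits at z = 684 on four Ø86 mm round legs — a table. The top surface is at 684 + 34 = 718 mm.


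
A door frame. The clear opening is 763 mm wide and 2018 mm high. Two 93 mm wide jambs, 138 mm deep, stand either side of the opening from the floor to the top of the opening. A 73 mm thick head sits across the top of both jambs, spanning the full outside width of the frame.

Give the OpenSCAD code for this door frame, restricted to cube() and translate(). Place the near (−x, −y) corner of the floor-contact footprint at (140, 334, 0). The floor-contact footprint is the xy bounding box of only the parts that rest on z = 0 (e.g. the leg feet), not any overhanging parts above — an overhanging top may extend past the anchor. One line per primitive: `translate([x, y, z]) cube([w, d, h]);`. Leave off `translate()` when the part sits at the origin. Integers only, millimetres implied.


translate([140, 334, 0]) cube([93, 138, 2018]);
translate([996, 334, 0]) cube([93, 138, 2018]);
translate([140, 334, 2018]) cube([949, 138, 73]);


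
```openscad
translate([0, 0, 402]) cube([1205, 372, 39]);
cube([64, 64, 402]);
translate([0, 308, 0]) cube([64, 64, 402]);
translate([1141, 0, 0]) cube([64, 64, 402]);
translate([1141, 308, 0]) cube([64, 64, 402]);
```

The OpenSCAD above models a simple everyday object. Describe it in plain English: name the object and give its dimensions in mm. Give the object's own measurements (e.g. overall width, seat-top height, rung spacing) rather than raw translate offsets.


A long wooden bench with a 1205 mm (x) × 372 mm (y) seat, 39 mm thick, its top surface 441 mm above the floor. Four 64 mm square legs at the seat corners, flush with the edges, run from z = 0 to the seat underside.


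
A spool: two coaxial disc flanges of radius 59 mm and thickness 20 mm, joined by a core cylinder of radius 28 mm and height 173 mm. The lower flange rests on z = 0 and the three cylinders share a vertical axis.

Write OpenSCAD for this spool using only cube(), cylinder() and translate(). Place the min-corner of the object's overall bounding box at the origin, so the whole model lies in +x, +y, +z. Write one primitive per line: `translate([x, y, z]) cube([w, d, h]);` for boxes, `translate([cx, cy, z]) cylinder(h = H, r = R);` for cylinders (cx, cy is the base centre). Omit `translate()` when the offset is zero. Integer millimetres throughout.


translate([59, 59, 0]) cylinder(h = 20, r = 59);
translate([59, 59, 20]) cylinder(h = 173, r = 28);
translate([59, 59, 193]) cylinder(h = 20, r = 59);


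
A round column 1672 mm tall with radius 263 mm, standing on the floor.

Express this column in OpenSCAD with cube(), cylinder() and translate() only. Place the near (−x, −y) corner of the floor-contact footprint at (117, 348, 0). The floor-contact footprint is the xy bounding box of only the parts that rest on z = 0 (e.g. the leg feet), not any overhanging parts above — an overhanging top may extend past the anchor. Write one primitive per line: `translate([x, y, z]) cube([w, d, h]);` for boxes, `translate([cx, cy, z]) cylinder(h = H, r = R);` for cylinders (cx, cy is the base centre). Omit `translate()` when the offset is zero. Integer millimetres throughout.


translate([380, 611, 0]) cylinder(h = 1672, r = 263);


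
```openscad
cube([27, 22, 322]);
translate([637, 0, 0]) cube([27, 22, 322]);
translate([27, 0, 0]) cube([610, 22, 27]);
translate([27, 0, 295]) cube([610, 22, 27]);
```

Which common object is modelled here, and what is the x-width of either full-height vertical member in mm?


A picture frame. The border width is 27 mm.

Four thin pieces enclosing a rectangular opening — a picture frame. The two full-height stiles are 322 mm tall; the top rail sits at z = 295 and is 27 mm tall, so the border above the opening is 322 − 295 = 27 mm, matching the stile x-width.


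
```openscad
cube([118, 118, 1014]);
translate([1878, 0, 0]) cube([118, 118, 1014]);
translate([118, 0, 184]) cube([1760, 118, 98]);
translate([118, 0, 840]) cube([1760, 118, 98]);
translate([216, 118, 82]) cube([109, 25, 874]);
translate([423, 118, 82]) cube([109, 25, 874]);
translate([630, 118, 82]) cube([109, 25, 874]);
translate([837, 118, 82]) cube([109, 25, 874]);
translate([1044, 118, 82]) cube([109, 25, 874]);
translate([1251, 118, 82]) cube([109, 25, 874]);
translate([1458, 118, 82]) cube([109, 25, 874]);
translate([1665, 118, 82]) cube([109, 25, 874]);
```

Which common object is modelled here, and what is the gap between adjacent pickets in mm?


A fence section. The picket gap is 98 mm.

Two posts, two rails, 8 pickets — a fence section. Span 1760 mm holds 8 pickets of 109 mm with 9 equal gaps: ⌊(1760 − 8·109) / 9⌋ = 98 mm.


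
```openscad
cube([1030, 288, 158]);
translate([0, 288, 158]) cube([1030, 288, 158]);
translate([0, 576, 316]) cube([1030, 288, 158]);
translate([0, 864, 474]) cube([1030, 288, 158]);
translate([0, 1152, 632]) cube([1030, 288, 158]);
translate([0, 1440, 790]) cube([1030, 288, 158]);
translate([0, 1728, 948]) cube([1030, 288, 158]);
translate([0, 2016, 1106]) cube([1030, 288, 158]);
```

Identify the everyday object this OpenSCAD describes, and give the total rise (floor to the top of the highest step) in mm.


A staircase. The total rise is 1264 mm.

8 identical blocks, each offset up and back from the previous — a staircase. Each step is 158 mm tall and there are 8 of them, so the total rise is 8 × 158 = 1264 mm.


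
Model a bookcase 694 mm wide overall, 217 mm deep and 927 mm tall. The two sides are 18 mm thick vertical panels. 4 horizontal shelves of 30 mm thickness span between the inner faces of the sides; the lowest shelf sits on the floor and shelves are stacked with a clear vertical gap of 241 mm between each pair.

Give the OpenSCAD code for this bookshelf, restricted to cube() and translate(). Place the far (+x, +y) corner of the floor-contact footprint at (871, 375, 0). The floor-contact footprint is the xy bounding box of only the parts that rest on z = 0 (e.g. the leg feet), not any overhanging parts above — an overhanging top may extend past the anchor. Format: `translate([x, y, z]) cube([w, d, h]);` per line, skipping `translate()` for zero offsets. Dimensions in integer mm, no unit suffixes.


translate([177, 158, 0]) cube([18, 217, 927]);
translate([853, 158, 0]) cube([18, 217, 927]);
translate([195, 158, 0]) cube([658, 217, 30]);
translate([195, 158, 271]) cube([658, 217, 30]);
translate([195, 158, 542]) cube([658, 217, 30]);
translate([195, 158, 813]) cube([658, 217, 30]);


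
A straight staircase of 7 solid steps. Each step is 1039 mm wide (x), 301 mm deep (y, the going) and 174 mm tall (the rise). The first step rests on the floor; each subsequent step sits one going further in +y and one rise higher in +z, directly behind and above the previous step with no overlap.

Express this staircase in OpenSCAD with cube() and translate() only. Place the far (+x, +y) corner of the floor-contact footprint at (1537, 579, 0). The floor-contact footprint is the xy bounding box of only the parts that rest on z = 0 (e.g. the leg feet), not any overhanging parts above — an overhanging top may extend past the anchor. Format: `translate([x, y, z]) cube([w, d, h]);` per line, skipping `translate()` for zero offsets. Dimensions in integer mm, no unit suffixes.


translate([498, 278, 0]) cube([1039, 301, 174]);
translate([498, 579, 174]) cube([1039, 301, 174]);
translate([498, 880, 348]) cube([1039, 301, 174]);
translate([498, 1181, 522]) cube([1039, 301, 174]);
translate([498, 1482, 696]) cube([1039, 301, 174]);
translate([498, 1783, 870]) cube([1039, 301, 174]);
translate([498, 2084, 1044]) cube([1039, 301, 174]);


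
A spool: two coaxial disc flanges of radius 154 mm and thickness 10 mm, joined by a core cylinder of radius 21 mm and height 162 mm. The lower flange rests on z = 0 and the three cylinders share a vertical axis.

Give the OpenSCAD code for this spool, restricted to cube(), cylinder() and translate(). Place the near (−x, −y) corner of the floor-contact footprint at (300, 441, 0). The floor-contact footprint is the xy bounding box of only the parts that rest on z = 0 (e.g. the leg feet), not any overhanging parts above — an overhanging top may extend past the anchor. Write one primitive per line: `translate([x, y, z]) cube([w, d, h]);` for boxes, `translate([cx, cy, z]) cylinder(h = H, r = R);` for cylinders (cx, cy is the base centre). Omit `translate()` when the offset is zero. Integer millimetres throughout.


translate([454, 595, 0]) cylinder(h = 10, r = 154);
translate([454, 595, 10]) cylinder(h = 162, r = 21);
translate([454, 595, 172]) cylinder(h = 10, r = 154);


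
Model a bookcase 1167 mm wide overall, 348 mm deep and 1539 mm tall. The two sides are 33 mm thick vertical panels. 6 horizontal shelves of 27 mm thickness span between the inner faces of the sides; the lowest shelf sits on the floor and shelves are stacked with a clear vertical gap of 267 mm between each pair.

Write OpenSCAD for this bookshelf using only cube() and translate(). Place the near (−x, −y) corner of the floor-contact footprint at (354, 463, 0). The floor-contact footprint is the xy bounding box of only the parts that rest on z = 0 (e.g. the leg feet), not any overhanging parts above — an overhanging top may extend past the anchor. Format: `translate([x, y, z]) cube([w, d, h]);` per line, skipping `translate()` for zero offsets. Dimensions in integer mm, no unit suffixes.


translate([354, 463, 0]) cube([33, 348, 1539]);
translate([1488, 463, 0]) cube([33, 348, 1539]);
translate([387, 463, 0]) cube([1101, 348, 27]);
translate([387, 463, 294]) cube([1101, 348, 27]);
translate([387, 463, 588]) cube([1101, 348, 27]);
translate([387, 463, 882]) cube([1101, 348, 27]);
translate([387, 463, 1176]) cube([1101, 348, 27]);
translate([387, 463, 1470]) cube([1101, 348, 27]);


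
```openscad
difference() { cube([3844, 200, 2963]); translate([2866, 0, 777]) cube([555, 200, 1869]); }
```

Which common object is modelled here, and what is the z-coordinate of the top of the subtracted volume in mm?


A wall with a window opening. The window head height is 2646 mm.

A wall with a rectangular opening subtracted — a window. Sill at z = 777, opening 1869 mm tall, so the head is at 777 + 1869 = 2646 mm.


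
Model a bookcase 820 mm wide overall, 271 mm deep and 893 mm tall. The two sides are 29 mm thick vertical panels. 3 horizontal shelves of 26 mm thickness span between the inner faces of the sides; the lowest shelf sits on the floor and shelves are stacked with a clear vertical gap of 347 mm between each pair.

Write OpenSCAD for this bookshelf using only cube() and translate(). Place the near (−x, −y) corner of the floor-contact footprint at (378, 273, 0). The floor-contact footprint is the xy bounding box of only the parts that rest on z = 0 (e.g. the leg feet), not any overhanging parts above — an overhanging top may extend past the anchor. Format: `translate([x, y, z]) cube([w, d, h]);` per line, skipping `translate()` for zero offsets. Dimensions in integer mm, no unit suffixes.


translate([378, 273, 0]) cube([29, 271, 893]);
translate([1169, 273, 0]) cube([29, 271, 893]);
translate([407, 273, 0]) cube([762, 271, 26]);
translate([407, 273, 373]) cube([762, 271, 26]);
translate([407, 273, 746]) cube([762, 271, 26]);


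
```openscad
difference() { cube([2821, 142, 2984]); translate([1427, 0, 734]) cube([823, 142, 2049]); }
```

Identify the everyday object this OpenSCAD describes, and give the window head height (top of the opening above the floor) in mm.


A wall with a window opening. The window head height is 2783 mm.

A wall with a rectangular opening subtracted — a window. Sill at z = 734, opening 2049 mm tall, so the head is at 734 + 2049 = 2783 mm.


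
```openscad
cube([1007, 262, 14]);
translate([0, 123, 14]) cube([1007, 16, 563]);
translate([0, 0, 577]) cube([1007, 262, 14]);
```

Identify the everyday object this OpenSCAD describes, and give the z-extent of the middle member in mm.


An I-beam. The web height is 563 mm.

Two wide flanges with a thin centred web — an I-beam. Overall 591 mm minus two 14 mm flanges gives a web of 591 − 2·14 = 563 mm.


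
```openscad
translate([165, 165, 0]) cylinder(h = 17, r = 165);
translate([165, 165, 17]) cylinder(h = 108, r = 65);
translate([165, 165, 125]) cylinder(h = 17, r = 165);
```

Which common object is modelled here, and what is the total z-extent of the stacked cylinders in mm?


A spool. The overall height is 142 mm.

Three coaxial cylinders, large–small–large — a spool. Two 17 mm flanges and a 108 mm core give 17 + 108 + 17 = 142 mm.


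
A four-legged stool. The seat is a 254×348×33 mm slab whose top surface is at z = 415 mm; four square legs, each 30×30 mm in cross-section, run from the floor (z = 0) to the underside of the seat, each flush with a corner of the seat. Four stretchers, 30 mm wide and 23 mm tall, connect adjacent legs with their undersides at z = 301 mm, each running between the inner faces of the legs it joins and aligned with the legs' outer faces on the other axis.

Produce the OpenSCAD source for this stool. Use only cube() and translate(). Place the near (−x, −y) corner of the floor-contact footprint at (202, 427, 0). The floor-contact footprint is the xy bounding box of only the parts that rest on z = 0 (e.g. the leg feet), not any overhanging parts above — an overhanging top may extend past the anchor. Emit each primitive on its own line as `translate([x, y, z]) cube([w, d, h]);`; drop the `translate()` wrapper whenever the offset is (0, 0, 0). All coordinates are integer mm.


// leg_h = 415 - 33 = 382
// stretcher span = 254 - 2*30 = 194
translate([202, 427, 382]) cube([254, 348, 33]);
translate([202, 427, 0]) cube([30, 30, 382]);
translate([426, 427, 0]) cube([30, 30, 382]);
translate([202, 745, 0]) cube([30, 30, 382]);
translate([426, 745, 0]) cube([30, 30, 382]);
translate([232, 427, 301]) cube([194, 30, 23]);
translate([232, 745, 301]) cube([194, 30, 23]);
translate([202, 457, 301]) cube([30, 288, 23]);
translate([426, 457, 301]) cube([30, 288, 23]);


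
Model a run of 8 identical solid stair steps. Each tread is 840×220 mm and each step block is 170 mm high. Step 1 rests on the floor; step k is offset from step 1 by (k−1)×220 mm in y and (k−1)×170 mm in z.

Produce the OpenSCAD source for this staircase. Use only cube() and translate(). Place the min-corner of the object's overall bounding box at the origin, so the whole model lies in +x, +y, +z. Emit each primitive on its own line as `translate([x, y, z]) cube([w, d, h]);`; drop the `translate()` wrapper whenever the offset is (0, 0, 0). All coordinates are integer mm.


cube([840, 220, 170]);
translate([0, 220, 170]) cube([840, 220, 170]);
translate([0, 440, 340]) cube([840, 220, 170]);
translate([0, 660, 510]) cube([840, 220, 170]);
translate([0, 880, 680]) cube([840, 220, 170]);
translate([0, 1100, 850]) cube([840, 220, 170]);
translate([0, 1320, 1020]) cube([840, 220, 170]);
translate([0, 1540, 1190]) cube([840, 220, 170]);


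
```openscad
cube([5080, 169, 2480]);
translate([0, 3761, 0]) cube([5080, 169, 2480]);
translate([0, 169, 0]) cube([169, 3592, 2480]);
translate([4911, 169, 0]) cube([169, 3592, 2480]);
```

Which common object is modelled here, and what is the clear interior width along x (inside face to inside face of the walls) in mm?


A house (or room) frame. The interior width is 4742 mm.

Four 2480 mm walls enclosing a rectangle with no floor or roof — a room or house frame. Outside width is 5080 mm and wall thickness is 169 mm, so the interior width is 5080 − 2 × 169 = 4742 mm.


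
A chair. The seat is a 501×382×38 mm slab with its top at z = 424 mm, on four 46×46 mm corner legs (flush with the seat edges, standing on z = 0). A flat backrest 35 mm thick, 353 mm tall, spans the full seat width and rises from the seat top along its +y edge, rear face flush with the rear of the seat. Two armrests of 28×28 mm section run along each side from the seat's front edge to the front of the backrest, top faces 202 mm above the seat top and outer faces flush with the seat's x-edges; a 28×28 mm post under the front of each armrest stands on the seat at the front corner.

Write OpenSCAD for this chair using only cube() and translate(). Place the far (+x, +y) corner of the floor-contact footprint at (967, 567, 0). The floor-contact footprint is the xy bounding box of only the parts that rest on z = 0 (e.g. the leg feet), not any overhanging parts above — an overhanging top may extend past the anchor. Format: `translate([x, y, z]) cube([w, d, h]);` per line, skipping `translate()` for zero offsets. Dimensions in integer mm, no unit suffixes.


// leg_h = 424 - 38 = 386
// arm post h = 202 - 28 = 174
translate([466, 185, 386]) cube([501, 382, 38]);
translate([466, 185, 0]) cube([46, 46, 386]);
translate([921, 185, 0]) cube([46, 46, 386]);
translate([466, 521, 0]) cube([46, 46, 386]);
translate([921, 521, 0]) cube([46, 46, 386]);
translate([466, 532, 424]) cube([501, 35, 353]);
translate([466, 185, 598]) cube([28, 347, 28]);
translate([939, 185, 598]) cube([28, 347, 28]);
translate([466, 185, 424]) cube([28, 28, 174]);
translate([939, 185, 424]) cube([28, 28, 174]);


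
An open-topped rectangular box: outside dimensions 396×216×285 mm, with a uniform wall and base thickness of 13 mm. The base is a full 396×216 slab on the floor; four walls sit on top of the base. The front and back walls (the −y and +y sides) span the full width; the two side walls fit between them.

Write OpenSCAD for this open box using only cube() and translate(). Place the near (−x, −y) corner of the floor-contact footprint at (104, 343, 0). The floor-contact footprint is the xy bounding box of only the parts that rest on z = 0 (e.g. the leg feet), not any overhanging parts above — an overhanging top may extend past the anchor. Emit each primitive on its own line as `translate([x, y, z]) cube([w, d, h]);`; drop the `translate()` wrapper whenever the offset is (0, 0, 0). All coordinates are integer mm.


translate([104, 343, 0]) cube([396, 216, 13]);
translate([104, 343, 13]) cube([396, 13, 272]);
translate([104, 546, 13]) cube([396, 13, 272]);
translate([104, 356, 13]) cube([13, 190, 272]);
translate([487, 356, 13]) cube([13, 190, 272]);


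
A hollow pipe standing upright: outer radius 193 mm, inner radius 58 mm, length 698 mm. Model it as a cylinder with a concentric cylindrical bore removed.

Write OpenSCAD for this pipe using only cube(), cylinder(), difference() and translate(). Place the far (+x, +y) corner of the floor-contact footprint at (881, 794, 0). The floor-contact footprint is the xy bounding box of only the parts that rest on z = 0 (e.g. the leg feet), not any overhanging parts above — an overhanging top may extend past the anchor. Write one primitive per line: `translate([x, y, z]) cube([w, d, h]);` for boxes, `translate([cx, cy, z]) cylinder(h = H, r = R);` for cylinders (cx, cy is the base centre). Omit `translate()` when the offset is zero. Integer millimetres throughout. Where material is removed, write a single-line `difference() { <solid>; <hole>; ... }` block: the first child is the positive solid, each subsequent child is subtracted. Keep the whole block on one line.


difference() { translate([688, 601, 0]) cylinder(h = 698, r = 193); translate([688, 601, 0]) cylinder(h = 698, r = 58); }


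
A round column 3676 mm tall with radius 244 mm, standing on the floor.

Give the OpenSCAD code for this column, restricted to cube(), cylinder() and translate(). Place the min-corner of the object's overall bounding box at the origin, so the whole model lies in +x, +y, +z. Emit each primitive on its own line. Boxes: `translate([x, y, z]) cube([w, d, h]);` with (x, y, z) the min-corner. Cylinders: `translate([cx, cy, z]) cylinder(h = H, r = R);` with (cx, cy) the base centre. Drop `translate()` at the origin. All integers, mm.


translate([244, 244, 0]) cylinder(h = 3676, r = 244);


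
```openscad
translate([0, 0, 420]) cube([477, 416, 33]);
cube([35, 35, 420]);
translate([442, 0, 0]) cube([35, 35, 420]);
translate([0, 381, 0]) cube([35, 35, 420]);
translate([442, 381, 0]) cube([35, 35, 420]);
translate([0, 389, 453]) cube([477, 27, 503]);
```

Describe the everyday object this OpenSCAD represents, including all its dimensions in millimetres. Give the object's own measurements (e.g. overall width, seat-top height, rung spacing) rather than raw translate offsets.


A chair. The seat is a 477×416×33 mm slab with its top at z = 453 mm, on four 35×35 mm corner legs (flush with the seat edges, standing on z = 0). A flat backrest 27 mm thick, 503 mm tall, spans the full seat width and rises from the seat top along its +y edge, rear face flush with the rear of the seat.


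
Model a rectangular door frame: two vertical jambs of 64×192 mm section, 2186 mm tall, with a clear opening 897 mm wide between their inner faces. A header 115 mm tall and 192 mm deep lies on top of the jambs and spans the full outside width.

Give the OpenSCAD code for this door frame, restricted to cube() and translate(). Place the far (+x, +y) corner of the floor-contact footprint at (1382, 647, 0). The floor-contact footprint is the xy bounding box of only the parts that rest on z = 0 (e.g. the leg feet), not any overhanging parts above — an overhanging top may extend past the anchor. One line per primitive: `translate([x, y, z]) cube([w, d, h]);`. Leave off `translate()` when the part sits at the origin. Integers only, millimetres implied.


translate([357, 455, 0]) cube([64, 192, 2186]);
translate([1318, 455, 0]) cube([64, 192, 2186]);
translate([357, 455, 2186]) cube([1025, 192, 115]);


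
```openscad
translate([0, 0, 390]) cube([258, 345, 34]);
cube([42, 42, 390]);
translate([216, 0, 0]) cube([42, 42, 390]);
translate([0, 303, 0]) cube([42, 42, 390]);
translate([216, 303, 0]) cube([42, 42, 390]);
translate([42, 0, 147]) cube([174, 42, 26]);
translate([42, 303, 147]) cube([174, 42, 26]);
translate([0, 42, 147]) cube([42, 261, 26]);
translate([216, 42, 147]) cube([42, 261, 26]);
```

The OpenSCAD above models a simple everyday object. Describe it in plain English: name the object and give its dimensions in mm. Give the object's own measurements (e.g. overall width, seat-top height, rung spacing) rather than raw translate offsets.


A simple wooden stool: a rectangular seat 258 mm (x) by 345 mm (y), 34 mm thick, top face at z = 424 mm, on four square legs, each 42×42 mm in cross-section. The legs rest on z = 0, each flush with a corner of the seat. Four stretchers, 42 mm wide and 26 mm tall, connect adjacent legs with their undersides at z = 147 mm, each running between the inner faces of the legs it joins and aligned with the legs' outer faces on the other axis.


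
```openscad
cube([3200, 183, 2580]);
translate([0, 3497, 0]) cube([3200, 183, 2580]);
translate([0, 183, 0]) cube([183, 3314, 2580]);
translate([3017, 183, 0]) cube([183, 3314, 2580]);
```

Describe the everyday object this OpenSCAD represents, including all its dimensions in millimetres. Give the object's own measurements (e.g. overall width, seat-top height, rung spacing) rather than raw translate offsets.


The wall frame of a small rectangular building: four walls, each 2580 mm tall and 183 mm thick, enclosing a footprint 3200 mm (x) by 3680 mm (y) outside-to-outside, with no floor or roof. The front and back walls (the −y and +y sides) span the full width; the two side walls fit between them.


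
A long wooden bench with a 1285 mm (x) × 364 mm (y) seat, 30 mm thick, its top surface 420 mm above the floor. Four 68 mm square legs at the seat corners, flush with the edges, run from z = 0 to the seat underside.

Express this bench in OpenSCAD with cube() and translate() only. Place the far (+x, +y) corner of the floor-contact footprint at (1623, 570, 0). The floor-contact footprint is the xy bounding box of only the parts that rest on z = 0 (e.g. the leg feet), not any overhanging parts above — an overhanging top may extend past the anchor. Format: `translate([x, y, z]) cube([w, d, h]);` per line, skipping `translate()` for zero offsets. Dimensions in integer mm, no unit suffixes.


translate([338, 206, 390]) cube([1285, 364, 30]);
translate([338, 206, 0]) cube([68, 68, 390]);
translate([338, 502, 0]) cube([68, 68, 390]);
translate([1555, 206, 0]) cube([68, 68, 390]);
translate([1555, 502, 0]) cube([68, 68, 390]);


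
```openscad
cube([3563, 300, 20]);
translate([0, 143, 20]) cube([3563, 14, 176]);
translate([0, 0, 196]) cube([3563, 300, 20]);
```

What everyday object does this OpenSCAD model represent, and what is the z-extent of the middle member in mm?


An I-beam. The web height is 176 mm.

Two wide flanges with a thin centred web — an I-beam. Overall 216 mm minus two 20 mm flanges gives a web of 216 − 2·20 = 176 mm.


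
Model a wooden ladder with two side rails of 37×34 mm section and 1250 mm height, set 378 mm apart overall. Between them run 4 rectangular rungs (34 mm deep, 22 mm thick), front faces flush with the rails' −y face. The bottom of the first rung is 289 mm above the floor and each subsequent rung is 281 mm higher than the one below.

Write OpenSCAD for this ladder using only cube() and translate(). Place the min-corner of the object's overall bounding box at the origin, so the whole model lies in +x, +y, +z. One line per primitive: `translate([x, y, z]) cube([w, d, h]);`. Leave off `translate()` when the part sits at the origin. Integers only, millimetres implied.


// rung span = 378 - 2*37 = 304
// rung[k] z = 289 + k*281
cube([37, 34, 1250]);
translate([341, 0, 0]) cube([37, 34, 1250]);
translate([37, 0, 289]) cube([304, 34, 22]);
translate([37, 0, 570]) cube([304, 34, 22]);
translate([37, 0, 851]) cube([304, 34, 22]);
translate([37, 0, 1132]) cube([304, 34, 22]);


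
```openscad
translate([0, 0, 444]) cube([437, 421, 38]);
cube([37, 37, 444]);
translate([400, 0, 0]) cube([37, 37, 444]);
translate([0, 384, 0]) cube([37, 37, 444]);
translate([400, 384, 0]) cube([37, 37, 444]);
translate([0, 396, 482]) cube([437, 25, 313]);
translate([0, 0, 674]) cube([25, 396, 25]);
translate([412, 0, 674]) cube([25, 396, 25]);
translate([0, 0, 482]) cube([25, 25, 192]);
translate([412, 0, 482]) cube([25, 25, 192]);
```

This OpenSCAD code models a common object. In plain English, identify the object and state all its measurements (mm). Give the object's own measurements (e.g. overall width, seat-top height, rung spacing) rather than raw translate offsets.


A chair. The seat is a 437×421×38 mm slab with its top at z = 482 mm, on four 37×37 mm corner legs (flush with the seat edges, standing on z = 0). A flat backrest 25 mm thick, 313 mm tall, spans the full seat width and rises from the seat top along its +y edge, rear face flush with the rear of the seat. Two armrests of 25×25 mm section run along each side from the seat's front edge to the front of the backrest, top faces 217 mm above the seat top and outer faces flush with the seat's x-edges; a 25×25 mm post under the front of each armrest stands on the seat at the front corner.


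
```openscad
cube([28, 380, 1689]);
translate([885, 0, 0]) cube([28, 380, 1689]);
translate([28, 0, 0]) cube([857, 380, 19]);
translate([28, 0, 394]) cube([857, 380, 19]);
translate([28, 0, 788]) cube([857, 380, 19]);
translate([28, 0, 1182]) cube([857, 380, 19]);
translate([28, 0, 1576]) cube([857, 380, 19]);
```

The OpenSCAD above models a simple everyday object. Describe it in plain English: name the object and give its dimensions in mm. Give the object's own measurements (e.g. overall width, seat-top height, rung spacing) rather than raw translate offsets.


An open bookshelf. Two side panels, each 28 mm thick, 380 mm deep and 1689 mm tall, stand 913 mm apart (outside-to-outside). Between them sit 5 shelves, each 19 mm thick and 380 mm deep, spanning the full gap between the sides. The bottom shelf rests on the floor (its underside at z = 0) and the clear gap between one shelf's top and the next shelf's underside is 375 mm.


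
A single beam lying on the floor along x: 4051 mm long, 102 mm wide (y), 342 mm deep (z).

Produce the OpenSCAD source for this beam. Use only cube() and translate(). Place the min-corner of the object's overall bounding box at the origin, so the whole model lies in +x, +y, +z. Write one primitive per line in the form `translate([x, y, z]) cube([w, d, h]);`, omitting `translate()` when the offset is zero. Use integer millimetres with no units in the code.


cube([4051, 102, 342]);


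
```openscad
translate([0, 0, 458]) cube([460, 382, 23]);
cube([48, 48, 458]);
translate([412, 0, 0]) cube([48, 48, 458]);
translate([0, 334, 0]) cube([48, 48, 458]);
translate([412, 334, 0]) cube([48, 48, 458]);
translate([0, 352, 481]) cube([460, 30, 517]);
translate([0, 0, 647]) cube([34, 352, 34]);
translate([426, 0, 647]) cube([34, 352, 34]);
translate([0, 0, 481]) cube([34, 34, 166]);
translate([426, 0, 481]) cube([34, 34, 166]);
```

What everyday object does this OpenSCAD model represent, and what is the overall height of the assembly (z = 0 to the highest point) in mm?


A chair. The overall height is 998 mm.

A slab on four corner posts with a tall panel at the back — a chair. The seat slab sits at z = 458 with thickness 23, and the 517 mm backrest starts at the seat top, so the overall height is 458 + 23 + 517 = 998 mm.


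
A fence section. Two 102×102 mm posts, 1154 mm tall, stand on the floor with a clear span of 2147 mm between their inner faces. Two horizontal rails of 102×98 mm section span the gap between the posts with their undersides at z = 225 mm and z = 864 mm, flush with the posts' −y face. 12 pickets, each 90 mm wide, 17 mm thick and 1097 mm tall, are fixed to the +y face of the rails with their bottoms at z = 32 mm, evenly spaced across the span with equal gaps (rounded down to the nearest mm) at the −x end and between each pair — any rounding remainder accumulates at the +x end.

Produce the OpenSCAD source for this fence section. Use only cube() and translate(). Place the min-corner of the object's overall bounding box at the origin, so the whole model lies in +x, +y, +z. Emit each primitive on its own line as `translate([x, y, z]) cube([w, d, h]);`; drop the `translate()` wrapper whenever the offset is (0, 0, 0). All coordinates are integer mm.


cube([102, 102, 1154]);
translate([2249, 0, 0]) cube([102, 102, 1154]);
translate([102, 0, 225]) cube([2147, 102, 98]);
translate([102, 0, 864]) cube([2147, 102, 98]);
translate([184, 102, 32]) cube([90, 17, 1097]);
translate([356, 102, 32]) cube([90, 17, 1097]);
translate([528, 102, 32]) cube([90, 17, 1097]);
translate([700, 102, 32]) cube([90, 17, 1097]);
translate([872, 102, 32]) cube([90, 17, 1097]);
translate([1044, 102, 32]) cube([90, 17, 1097]);
translate([1216, 102, 32]) cube([90, 17, 1097]);
translate([1388, 102, 32]) cube([90, 17, 1097]);
translate([1560, 102, 32]) cube([90, 17, 1097]);
translate([1732, 102, 32]) cube([90, 17, 1097]);
translate([1904, 102, 32]) cube([90, 17, 1097]);
translate([2076, 102, 32]) cube([90, 17, 1097]);


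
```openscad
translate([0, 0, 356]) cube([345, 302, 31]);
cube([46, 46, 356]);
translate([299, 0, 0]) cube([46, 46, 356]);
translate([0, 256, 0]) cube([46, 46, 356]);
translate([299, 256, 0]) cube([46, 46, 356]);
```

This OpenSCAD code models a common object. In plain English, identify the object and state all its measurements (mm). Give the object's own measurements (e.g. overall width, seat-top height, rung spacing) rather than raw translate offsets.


A four-legged stool. The seat is a 345×302×31 mm slab whose top surface is at z = 387 mm; four square legs, each 46×46 mm in cross-section, run from the floor (z = 0) to the underside of the seat, each flush with a corner of the seat.


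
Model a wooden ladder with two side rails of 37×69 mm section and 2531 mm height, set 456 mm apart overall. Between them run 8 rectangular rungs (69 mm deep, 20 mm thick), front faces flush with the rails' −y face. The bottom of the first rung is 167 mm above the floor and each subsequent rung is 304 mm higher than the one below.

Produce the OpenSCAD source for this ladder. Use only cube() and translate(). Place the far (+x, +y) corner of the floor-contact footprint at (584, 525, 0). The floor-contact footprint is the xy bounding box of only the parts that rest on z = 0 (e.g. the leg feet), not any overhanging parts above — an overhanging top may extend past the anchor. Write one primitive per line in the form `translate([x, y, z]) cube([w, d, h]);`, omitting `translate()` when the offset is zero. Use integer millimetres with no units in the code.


translate([128, 456, 0]) cube([37, 69, 2531]);
translate([547, 456, 0]) cube([37, 69, 2531]);
translate([165, 456, 167]) cube([382, 69, 20]);
translate([165, 456, 471]) cube([382, 69, 20]);
translate([165, 456, 775]) cube([382, 69, 20]);
translate([165, 456, 1079]) cube([382, 69, 20]);
translate([165, 456, 1383]) cube([382, 69, 20]);
translate([165, 456, 1687]) cube([382, 69, 20]);
translate([165, 456, 1991]) cube([382, 69, 20]);
translate([165, 456, 2295]) cube([382, 69, 20]);


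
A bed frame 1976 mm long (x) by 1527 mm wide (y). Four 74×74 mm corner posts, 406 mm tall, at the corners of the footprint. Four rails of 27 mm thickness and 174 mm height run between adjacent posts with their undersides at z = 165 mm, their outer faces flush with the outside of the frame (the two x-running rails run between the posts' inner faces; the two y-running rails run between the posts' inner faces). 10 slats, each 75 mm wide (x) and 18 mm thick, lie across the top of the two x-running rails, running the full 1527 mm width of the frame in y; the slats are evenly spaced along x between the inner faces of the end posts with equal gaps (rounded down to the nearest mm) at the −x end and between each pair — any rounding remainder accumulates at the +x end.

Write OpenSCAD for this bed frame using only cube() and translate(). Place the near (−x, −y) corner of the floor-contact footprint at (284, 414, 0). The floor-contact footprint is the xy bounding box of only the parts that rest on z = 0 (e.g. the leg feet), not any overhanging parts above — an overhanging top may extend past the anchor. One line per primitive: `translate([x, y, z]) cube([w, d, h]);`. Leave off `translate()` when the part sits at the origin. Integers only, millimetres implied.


translate([284, 414, 0]) cube([74, 74, 406]);
translate([284, 1867, 0]) cube([74, 74, 406]);
translate([2186, 414, 0]) cube([74, 74, 406]);
translate([2186, 1867, 0]) cube([74, 74, 406]);
translate([358, 414, 165]) cube([1828, 27, 174]);
translate([358, 1914, 165]) cube([1828, 27, 174]);
translate([284, 488, 165]) cube([27, 1379, 174]);
translate([2233, 488, 165]) cube([27, 1379, 174]);
translate([456, 414, 339]) cube([75, 1527, 18]);
translate([629, 414, 339]) cube([75, 1527, 18]);
translate([802, 414, 339]) cube([75, 1527, 18]);
translate([975, 414, 339]) cube([75, 1527, 18]);
translate([1148, 414, 339]) cube([75, 1527, 18]);
translate([1321, 414, 339]) cube([75, 1527, 18]);
translate([1494, 414, 339]) cube([75, 1527, 18]);
translate([1667, 414, 339]) cube([75, 1527, 18]);
translate([1840, 414, 339]) cube([75, 1527, 18]);
translate([2013, 414, 339]) cube([75, 1527, 18]);


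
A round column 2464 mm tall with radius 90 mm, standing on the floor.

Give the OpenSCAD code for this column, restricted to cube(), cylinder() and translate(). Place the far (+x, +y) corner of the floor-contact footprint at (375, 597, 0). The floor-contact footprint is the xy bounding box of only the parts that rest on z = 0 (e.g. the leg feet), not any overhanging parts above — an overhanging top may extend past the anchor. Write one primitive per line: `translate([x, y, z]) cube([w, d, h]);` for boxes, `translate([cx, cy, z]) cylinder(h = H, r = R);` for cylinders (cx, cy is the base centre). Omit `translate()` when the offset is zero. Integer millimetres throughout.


translate([285, 507, 0]) cylinder(h = 2464, r = 90);
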